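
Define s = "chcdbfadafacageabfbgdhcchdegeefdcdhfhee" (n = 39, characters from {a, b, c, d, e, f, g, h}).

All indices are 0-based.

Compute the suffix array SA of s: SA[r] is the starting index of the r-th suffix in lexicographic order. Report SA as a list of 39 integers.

[15, 10, 6, 8, 12, 4, 16, 18, 11, 22, 2, 32, 0, 23, 7, 3, 31, 25, 20, 33, 38, 14, 37, 28, 29, 26, 9, 5, 17, 30, 35, 19, 13, 27, 21, 1, 24, 36, 34]

rank | idx | suffix
   0 |  15 | abfbgdhcchdegeefdcdhfhee
   1 |  10 | acageabfbgdhcchdegeefdcdhfhee
   2 |   6 | adafacageabfbgdhcchdegeefdcdhfhee
   3 |   8 | afacageabfbgdhcchdegeefdcdhfhee
   4 |  12 | ageabfbgdhcchdegeefdcdhfhee
   5 |   4 | bfadafacageabfbgdhcchdegeefdcdhfhee
   6 |  16 | bfbgdhcchdegeefdcdhfhee
   7 |  18 | bgdhcchdegeefdcdhfhee
   8 |  11 | cageabfbgdhcchdegeefdcdhfhee
   9 |  22 | cchdegeefdcdhfhee
  10 |   2 | cdbfadafacageabfbgdhcchdegeefdcdhfhee
  11 |  32 | cdhfhee
  12 |   0 | chcdbfadafacageabfbgdhcchdegeefdcdhfhee
  13 |  23 | chdegeefdcdhfhee
  14 |   7 | dafacageabfbgdhcchdegeefdcdhfhee
  15 |   3 | dbfadafacageabfbgdhcchdegeefdcdhfhee
  16 |  31 | dcdhfhee
  17 |  25 | degeefdcdhfhee
  18 |  20 | dhcchdegeefdcdhfhee
  19 |  33 | dhfhee
  20 |  38 | e
  21 |  14 | eabfbgdhcchdegeefdcdhfhee
  22 |  37 | ee
  23 |  28 | eefdcdhfhee
  24 |  29 | efdcdhfhee
  25 |  26 | egeefdcdhfhee
  26 |   9 | facageabfbgdhcchdegeefdcdhfhee
  27 |   5 | fadafacageabfbgdhcchdegeefdcdhfhee
  28 |  17 | fbgdhcchdegeefdcdhfhee
  29 |  30 | fdcdhfhee
  30 |  35 | fhee
  31 |  19 | gdhcchdegeefdcdhfhee
  32 |  13 | geabfbgdhcchdegeefdcdhfhee
  33 |  27 | geefdcdhfhee
  34 |  21 | hcchdegeefdcdhfhee
  35 |   1 | hcdbfadafacageabfbgdhcchdegeefdcdhfhee
  36 |  24 | hdegeefdcdhfhee
  37 |  36 | hee
  38 |  34 | hfhee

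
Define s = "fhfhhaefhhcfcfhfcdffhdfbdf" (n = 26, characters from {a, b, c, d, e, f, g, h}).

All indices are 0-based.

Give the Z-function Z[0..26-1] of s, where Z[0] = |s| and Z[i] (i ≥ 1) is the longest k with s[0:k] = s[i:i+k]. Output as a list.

Z[0]=26
i=1: outside box; Z[1]=0
i=2: outside box; Z[2]=2 extend→box=[2,4)
i=3: min(r-i=1, Z[1]=0)=0; Z[3]=0
i=4: outside box; Z[4]=0
i=5: outside box; Z[5]=0
i=6: outside box; Z[6]=0
i=7: outside box; Z[7]=2 extend→box=[7,9)
i=8: min(r-i=1, Z[1]=0)=0; Z[8]=0
i=9: outside box; Z[9]=0
i=10: outside box; Z[10]=0
i=11: outside box; Z[11]=1 extend→box=[11,12)
i=12: outside box; Z[12]=0
i=13: outside box; Z[13]=3 extend→box=[13,16)
i=14: min(r-i=2, Z[1]=0)=0; Z[14]=0
i=15: min(r-i=1, Z[2]=2)=1; Z[15]=1
i=16: outside box; Z[16]=0
i=17: outside box; Z[17]=0
i=18: outside box; Z[18]=1 extend→box=[18,19)
i=19: outside box; Z[19]=2 extend→box=[19,21)
i=20: min(r-i=1, Z[1]=0)=0; Z[20]=0
i=21: outside box; Z[21]=0
i=22: outside box; Z[22]=1 extend→box=[22,23)
i=23: outside box; Z[23]=0
i=24: outside box; Z[24]=0
i=25: outside box; Z[25]=1 extend→box=[25,26)

[26, 0, 2, 0, 0, 0, 0, 2, 0, 0, 0, 1, 0, 3, 0, 1, 0, 0, 1, 2, 0, 0, 1, 0, 0, 1]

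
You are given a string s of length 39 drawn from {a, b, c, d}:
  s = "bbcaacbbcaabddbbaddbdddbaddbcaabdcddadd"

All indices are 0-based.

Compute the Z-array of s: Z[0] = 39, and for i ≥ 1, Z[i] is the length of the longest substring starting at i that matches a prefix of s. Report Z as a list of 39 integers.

Z[0]=39
i=1: outside box; Z[1]=1 extend→box=[1,2)
i=2: outside box; Z[2]=0
i=3: outside box; Z[3]=0
i=4: outside box; Z[4]=0
i=5: outside box; Z[5]=0
i=6: outside box; Z[6]=5 extend→box=[6,11)
i=7: min(r-i=4, Z[1]=1)=1; Z[7]=1
i=8: min(r-i=3, Z[2]=0)=0; Z[8]=0
i=9: min(r-i=2, Z[3]=0)=0; Z[9]=0
i=10: min(r-i=1, Z[4]=0)=0; Z[10]=0
i=11: outside box; Z[11]=1 extend→box=[11,12)
i=12: outside box; Z[12]=0
i=13: outside box; Z[13]=0
i=14: outside box; Z[14]=2 extend→box=[14,16)
i=15: min(r-i=1, Z[1]=1)=1; Z[15]=1
i=16: outside box; Z[16]=0
i=17: outside box; Z[17]=0
i=18: outside box; Z[18]=0
i=19: outside box; Z[19]=1 extend→box=[19,20)
i=20: outside box; Z[20]=0
i=21: outside box; Z[21]=0
i=22: outside box; Z[22]=0
i=23: outside box; Z[23]=1 extend→box=[23,24)
i=24: outside box; Z[24]=0
i=25: outside box; Z[25]=0
i=26: outside box; Z[26]=0
i=27: outside box; Z[27]=1 extend→box=[27,28)
i=28: outside box; Z[28]=0
i=29: outside box; Z[29]=0
i=30: outside box; Z[30]=0
i=31: outside box; Z[31]=1 extend→box=[31,32)
i=32: outside box; Z[32]=0
i=33: outside box; Z[33]=0
i=34: outside box; Z[34]=0
i=35: outside box; Z[35]=0
i=36: outside box; Z[36]=0
i=37: outside box; Z[37]=0
i=38: outside box; Z[38]=0

[39, 1, 0, 0, 0, 0, 5, 1, 0, 0, 0, 1, 0, 0, 2, 1, 0, 0, 0, 1, 0, 0, 0, 1, 0, 0, 0, 1, 0, 0, 0, 1, 0, 0, 0, 0, 0, 0, 0]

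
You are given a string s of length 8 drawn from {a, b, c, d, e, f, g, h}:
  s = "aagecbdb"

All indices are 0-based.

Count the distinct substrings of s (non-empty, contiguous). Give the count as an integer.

34

rank→(start, suffix):
  0 → (0, 'aagecbdb')
  1 → (1, 'agecbdb')
  2 → (7, 'b')
  3 → (5, 'bdb')
  4 → (4, 'cbdb')
  5 → (6, 'db')
  6 → (3, 'ecbdb')
  7 → (2, 'gecbdb')

SA = [0, 1, 7, 5, 4, 6, 3, 2]
i: (SA[i-1],SA[i]) lcp shared
  1: (0,1) 1 'a'
  2: (1,7) 0 ''
  3: (7,5) 1 'b'
  4: (5,4) 0 ''
  5: (4,6) 0 ''
  6: (6,3) 0 ''
  7: (3,2) 0 ''

n(n+1)/2 = 8·9/2 = 36
Σ LCP = 0 + 1 + 0 + 1 + 0 + 0 + 0 + 0 = 2
distinct = 36 − 2 = 34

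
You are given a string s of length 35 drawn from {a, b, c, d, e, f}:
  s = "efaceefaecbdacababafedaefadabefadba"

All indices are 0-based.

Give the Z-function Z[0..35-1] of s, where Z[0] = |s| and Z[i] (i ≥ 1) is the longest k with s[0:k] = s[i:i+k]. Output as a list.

[35, 0, 0, 0, 1, 3, 0, 0, 1, 0, 0, 0, 0, 0, 0, 0, 0, 0, 0, 0, 1, 0, 0, 3, 0, 0, 0, 0, 0, 3, 0, 0, 0, 0, 0]

Z[0]=35
i=1: i≥r, start 0; Z[1]=0
i=2: i≥r, start 0; Z[2]=0
i=3: i≥r, start 0; Z[3]=0
i=4: i≥r, start 0; Z[4]=1 scan→box=[4,5)
i=5: i≥r, start 0; Z[5]=3 scan→box=[5,8)
i=6: min(r-i=2, Z[1]=0)=0; Z[6]=0
i=7: min(r-i=1, Z[2]=0)=0; Z[7]=0
i=8: i≥r, start 0; Z[8]=1 scan→box=[8,9)
i=9: i≥r, start 0; Z[9]=0
i=10: i≥r, start 0; Z[10]=0
i=11: i≥r, start 0; Z[11]=0
i=12: i≥r, start 0; Z[12]=0
i=13: i≥r, start 0; Z[13]=0
i=14: i≥r, start 0; Z[14]=0
i=15: i≥r, start 0; Z[15]=0
i=16: i≥r, start 0; Z[16]=0
i=17: i≥r, start 0; Z[17]=0
i=18: i≥r, start 0; Z[18]=0
i=19: i≥r, start 0; Z[19]=0
i=20: i≥r, start 0; Z[20]=1 scan→box=[20,21)
i=21: i≥r, start 0; Z[21]=0
i=22: i≥r, start 0; Z[22]=0
i=23: i≥r, start 0; Z[23]=3 scan→box=[23,26)
i=24: min(r-i=2, Z[1]=0)=0; Z[24]=0
i=25: min(r-i=1, Z[2]=0)=0; Z[25]=0
i=26: i≥r, start 0; Z[26]=0
i=27: i≥r, start 0; Z[27]=0
i=28: i≥r, start 0; Z[28]=0
i=29: i≥r, start 0; Z[29]=3 scan→box=[29,32)
i=30: min(r-i=2, Z[1]=0)=0; Z[30]=0
i=31: min(r-i=1, Z[2]=0)=0; Z[31]=0
i=32: i≥r, start 0; Z[32]=0
i=33: i≥r, start 0; Z[33]=0
i=34: i≥r, start 0; Z[34]=0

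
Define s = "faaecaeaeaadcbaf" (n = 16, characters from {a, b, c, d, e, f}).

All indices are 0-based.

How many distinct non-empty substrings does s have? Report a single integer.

121

sorted suffixes:
  #0 SA[0]=9  'aadcbaf'
  #1 SA[1]=1  'aaecaeaeaadcbaf'
  #2 SA[2]=10  'adcbaf'
  #3 SA[3]=7  'aeaadcbaf'
  #4 SA[4]=5  'aeaeaadcbaf'
  #5 SA[5]=2  'aecaeaeaadcbaf'
  #6 SA[6]=14  'af'
  #7 SA[7]=13  'baf'
  #8 SA[8]=4  'caeaeaadcbaf'
  #9 SA[9]=12  'cbaf'
  #10 SA[10]=11  'dcbaf'
  #11 SA[11]=8  'eaadcbaf'
  #12 SA[12]=6  'eaeaadcbaf'
  #13 SA[13]=3  'ecaeaeaadcbaf'
  #14 SA[14]=15  'f'
  #15 SA[15]=0  'faaecaeaeaadcbaf'

SA = [9, 1, 10, 7, 5, 2, 14, 13, 4, 12, 11, 8, 6, 3, 15, 0]
rank  pair      lcp
   1  s[9:],s[1:]  2  'aa'
   2  s[1:],s[10:]  1  'a'
   3  s[10:],s[7:]  1  'a'
   4  s[7:],s[5:]  3  'aea'
   5  s[5:],s[2:]  2  'ae'
   6  s[2:],s[14:]  1  'a'
   7  s[14:],s[13:]  0  ''
   8  s[13:],s[4:]  0  ''
   9  s[4:],s[12:]  1  'c'
  10  s[12:],s[11:]  0  ''
  11  s[11:],s[8:]  0  ''
  12  s[8:],s[6:]  2  'ea'
  13  s[6:],s[3:]  1  'e'
  14  s[3:],s[15:]  0  ''
  15  s[15:],s[0:]  1  'f'

n(n+1)/2 = 16·17/2 = 136
Σ LCP = 0 + 2 + 1 + 1 + 3 + 2 + 1 + 0 + 0 + 1 + 0 + 0 + 2 + 1 + 0 + 1 = 15
distinct = 136 − 15 = 121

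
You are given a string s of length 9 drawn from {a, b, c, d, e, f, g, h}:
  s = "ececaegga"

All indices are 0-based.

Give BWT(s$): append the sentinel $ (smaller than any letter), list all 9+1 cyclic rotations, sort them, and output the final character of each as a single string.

rank  rotation    last
    0  $ececaegga  a
    1  a$ececaegg  g
    2  aegga$ecec  c
    3  caegga$ece  e
    4  cecaegga$e  e
    5  ecaegga$ec  c
    6  ececaegga$  $
    7  egga$ececa  a
    8  ga$ececaeg  g
    9  gga$ececae  e

agceec$age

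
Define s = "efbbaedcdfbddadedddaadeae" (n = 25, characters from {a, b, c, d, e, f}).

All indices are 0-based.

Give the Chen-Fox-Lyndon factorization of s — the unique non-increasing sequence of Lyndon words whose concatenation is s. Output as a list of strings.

["ef", "b", "b", "aedcdfbdd", "adeddd", "aadeae"]

emit factor 1: 'ef' (i=0, period=2)
emit factor 2: 'b' (i=2, period=1)
emit factor 3: 'b' (i=3, period=1)
emit factor 4: 'aedcdfbdd' (i=4, period=9)
emit factor 5: 'adeddd' (i=13, period=6)
emit factor 6: 'aadeae' (i=19, period=6)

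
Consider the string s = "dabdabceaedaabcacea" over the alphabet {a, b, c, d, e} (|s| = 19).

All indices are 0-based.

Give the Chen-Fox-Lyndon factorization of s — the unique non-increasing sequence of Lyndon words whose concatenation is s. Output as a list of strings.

["d", "abd", "abceaed", "aabcace", "a"]

emit factor 1: 'd' (i=0, period=1)
emit factor 2: 'abd' (i=1, period=3)
emit factor 3: 'abceaed' (i=4, period=7)
emit factor 4: 'aabcace' (i=11, period=7)
emit factor 5: 'a' (i=18, period=1)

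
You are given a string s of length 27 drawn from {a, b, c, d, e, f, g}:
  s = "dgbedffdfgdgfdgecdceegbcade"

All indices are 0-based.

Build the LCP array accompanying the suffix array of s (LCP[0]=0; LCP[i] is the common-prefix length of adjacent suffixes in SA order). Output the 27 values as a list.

rank→(start, suffix):
  0 → (24, 'ade')
  1 → (22, 'bcade')
  2 → (2, 'bedffdfgdgfdgecdceegbcade')
  3 → (23, 'cade')
  4 → (16, 'cdceegbcade')
  5 → (18, 'ceegbcade')
  6 → (17, 'dceegbcade')
  7 → (25, 'de')
  8 → (4, 'dffdfgdgfdgecdceegbcade')
  9 → (7, 'dfgdgfdgecdceegbcade')
  10 → (0, 'dgbedffdfgdgfdgecdceegbcade')
  11 → (13, 'dgecdceegbcade')
  12 → (10, 'dgfdgecdceegbcade')
  13 → (26, 'e')
  14 → (15, 'ecdceegbcade')
  15 → (3, 'edffdfgdgfdgecdceegbcade')
  16 → (19, 'eegbcade')
  17 → (20, 'egbcade')
  18 → (6, 'fdfgdgfdgecdceegbcade')
  19 → (12, 'fdgecdceegbcade')
  20 → (5, 'ffdfgdgfdgecdceegbcade')
  21 → (8, 'fgdgfdgecdceegbcade')
  22 → (21, 'gbcade')
  23 → (1, 'gbedffdfgdgfdgecdceegbcade')
  24 → (9, 'gdgfdgecdceegbcade')
  25 → (14, 'gecdceegbcade')
  26 → (11, 'gfdgecdceegbcade')

SA = [24, 22, 2, 23, 16, 18, 17, 25, 4, 7, 0, 13, 10, 26, 15, 3, 19, 20, 6, 12, 5, 8, 21, 1, 9, 14, 11]
i: (SA[i-1],SA[i]) lcp shared
  1: (24,22) 0 ''
  2: (22,2) 1 'b'
  3: (2,23) 0 ''
  4: (23,16) 1 'c'
  5: (16,18) 1 'c'
  6: (18,17) 0 ''
  7: (17,25) 1 'd'
  8: (25,4) 1 'd'
  9: (4,7) 2 'df'
  10: (7,0) 1 'd'
  11: (0,13) 2 'dg'
  12: (13,10) 2 'dg'
  13: (10,26) 0 ''
  14: (26,15) 1 'e'
  15: (15,3) 1 'e'
  16: (3,19) 1 'e'
  17: (19,20) 1 'e'
  18: (20,6) 0 ''
  19: (6,12) 2 'fd'
  20: (12,5) 1 'f'
  21: (5,8) 1 'f'
  22: (8,21) 0 ''
  23: (21,1) 2 'gb'
  24: (1,9) 1 'g'
  25: (9,14) 1 'g'
  26: (14,11) 1 'g'

[0, 0, 1, 0, 1, 1, 0, 1, 1, 2, 1, 2, 2, 0, 1, 1, 1, 1, 0, 2, 1, 1, 0, 2, 1, 1, 1]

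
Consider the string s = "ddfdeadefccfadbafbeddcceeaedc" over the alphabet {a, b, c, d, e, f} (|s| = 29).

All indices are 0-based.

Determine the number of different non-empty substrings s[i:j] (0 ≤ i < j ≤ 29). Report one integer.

405

rank→(start, suffix):
  0 → (12, 'adbafbeddcceeaedc')
  1 → (5, 'adefccfadbafbeddcceeaedc')
  2 → (25, 'aedc')
  3 → (15, 'afbeddcceeaedc')
  4 → (14, 'bafbeddcceeaedc')
  5 → (17, 'beddcceeaedc')
  6 → (28, 'c')
  7 → (21, 'cceeaedc')
  8 → (9, 'ccfadbafbeddcceeaedc')
  9 → (22, 'ceeaedc')
  10 → (10, 'cfadbafbeddcceeaedc')
  11 → (13, 'dbafbeddcceeaedc')
  12 → (27, 'dc')
  13 → (20, 'dcceeaedc')
  14 → (19, 'ddcceeaedc')
  15 → (0, 'ddfdeadefccfadbafbeddcceeaedc')
  16 → (3, 'deadefccfadbafbeddcceeaedc')
  17 → (6, 'defccfadbafbeddcceeaedc')
  18 → (1, 'dfdeadefccfadbafbeddcceeaedc')
  19 → (4, 'eadefccfadbafbeddcceeaedc')
  20 → (24, 'eaedc')
  21 → (26, 'edc')
  22 → (18, 'eddcceeaedc')
  23 → (23, 'eeaedc')
  24 → (7, 'efccfadbafbeddcceeaedc')
  25 → (11, 'fadbafbeddcceeaedc')
  26 → (16, 'fbeddcceeaedc')
  27 → (8, 'fccfadbafbeddcceeaedc')
  28 → (2, 'fdeadefccfadbafbeddcceeaedc')

SA = [12, 5, 25, 15, 14, 17, 28, 21, 9, 22, 10, 13, 27, 20, 19, 0, 3, 6, 1, 4, 24, 26, 18, 23, 7, 11, 16, 8, 2]
rank  pair      lcp
   1  s[12:],s[5:]  2  'ad'
   2  s[5:],s[25:]  1  'a'
   3  s[25:],s[15:]  1  'a'
   4  s[15:],s[14:]  0  ''
   5  s[14:],s[17:]  1  'b'
   6  s[17:],s[28:]  0  ''
   7  s[28:],s[21:]  1  'c'
   8  s[21:],s[9:]  2  'cc'
   9  s[9:],s[22:]  1  'c'
  10  s[22:],s[10:]  1  'c'
  11  s[10:],s[13:]  0  ''
  12  s[13:],s[27:]  1  'd'
  13  s[27:],s[20:]  2  'dc'
  14  s[20:],s[19:]  1  'd'
  15  s[19:],s[0:]  2  'dd'
  16  s[0:],s[3:]  1  'd'
  17  s[3:],s[6:]  2  'de'
  18  s[6:],s[1:]  1  'd'
  19  s[1:],s[4:]  0  ''
  20  s[4:],s[24:]  2  'ea'
  21  s[24:],s[26:]  1  'e'
  22  s[26:],s[18:]  2  'ed'
  23  s[18:],s[23:]  1  'e'
  24  s[23:],s[7:]  1  'e'
  25  s[7:],s[11:]  0  ''
  26  s[11:],s[16:]  1  'f'
  27  s[16:],s[8:]  1  'f'
  28  s[8:],s[2:]  1  'f'

n(n+1)/2 = 29·30/2 = 435
Σ LCP = 0 + 2 + 1 + 1 + 0 + 1 + 0 + 1 + 2 + 1 + 1 + 0 + 1 + 2 + 1 + 2 + 1 + 2 + 1 + 0 + 2 + 1 + 2 + 1 + 1 + 0 + 1 + 1 + 1 = 30
distinct = 435 − 30 = 405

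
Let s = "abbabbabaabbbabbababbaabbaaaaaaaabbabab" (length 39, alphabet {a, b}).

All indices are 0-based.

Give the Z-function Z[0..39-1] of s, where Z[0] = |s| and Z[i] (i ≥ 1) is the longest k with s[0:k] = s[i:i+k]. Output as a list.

Z[0]=39
i=1: fresh scan; Z[1]=0
i=2: fresh scan; Z[2]=0
i=3: fresh scan; Z[3]=5 scan→box=[3,8)
i=4: min(r-i=4, Z[1]=0)=0; Z[4]=0
i=5: min(r-i=3, Z[2]=0)=0; Z[5]=0
i=6: min(r-i=2, Z[3]=5)=2; Z[6]=2
i=7: min(r-i=1, Z[4]=0)=0; Z[7]=0
i=8: fresh scan; Z[8]=1 scan→box=[8,9)
i=9: fresh scan; Z[9]=3 scan→box=[9,12)
i=10: min(r-i=2, Z[1]=0)=0; Z[10]=0
i=11: min(r-i=1, Z[2]=0)=0; Z[11]=0
i=12: fresh scan; Z[12]=0
i=13: fresh scan; Z[13]=5 scan→box=[13,18)
i=14: min(r-i=4, Z[1]=0)=0; Z[14]=0
i=15: min(r-i=3, Z[2]=0)=0; Z[15]=0
i=16: min(r-i=2, Z[3]=5)=2; Z[16]=2
i=17: min(r-i=1, Z[4]=0)=0; Z[17]=0
i=18: fresh scan; Z[18]=4 scan→box=[18,22)
i=19: min(r-i=3, Z[1]=0)=0; Z[19]=0
i=20: min(r-i=2, Z[2]=0)=0; Z[20]=0
i=21: min(r-i=1, Z[3]=5)=1; Z[21]=1
i=22: fresh scan; Z[22]=4 scan→box=[22,26)
i=23: min(r-i=3, Z[1]=0)=0; Z[23]=0
i=24: min(r-i=2, Z[2]=0)=0; Z[24]=0
i=25: min(r-i=1, Z[3]=5)=1; Z[25]=1
i=26: fresh scan; Z[26]=1 scan→box=[26,27)
i=27: fresh scan; Z[27]=1 scan→box=[27,28)
i=28: fresh scan; Z[28]=1 scan→box=[28,29)
i=29: fresh scan; Z[29]=1 scan→box=[29,30)
i=30: fresh scan; Z[30]=1 scan→box=[30,31)
i=31: fresh scan; Z[31]=1 scan→box=[31,32)
i=32: fresh scan; Z[32]=5 scan→box=[32,37)
i=33: min(r-i=4, Z[1]=0)=0; Z[33]=0
i=34: min(r-i=3, Z[2]=0)=0; Z[34]=0
i=35: min(r-i=2, Z[3]=5)=2; Z[35]=2
i=36: min(r-i=1, Z[4]=0)=0; Z[36]=0
i=37: fresh scan; Z[37]=2 scan→box=[37,39)
i=38: min(r-i=1, Z[1]=0)=0; Z[38]=0

[39, 0, 0, 5, 0, 0, 2, 0, 1, 3, 0, 0, 0, 5, 0, 0, 2, 0, 4, 0, 0, 1, 4, 0, 0, 1, 1, 1, 1, 1, 1, 1, 5, 0, 0, 2, 0, 2, 0]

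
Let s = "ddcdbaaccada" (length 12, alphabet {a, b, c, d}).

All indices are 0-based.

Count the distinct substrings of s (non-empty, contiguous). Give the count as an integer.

70

rank | idx | suffix
   0 |  11 | a
   1 |   5 | aaccada
   2 |   6 | accada
   3 |   9 | ada
   4 |   4 | baaccada
   5 |   8 | cada
   6 |   7 | ccada
   7 |   2 | cdbaaccada
   8 |  10 | da
   9 |   3 | dbaaccada
  10 |   1 | dcdbaaccada
  11 |   0 | ddcdbaaccada

SA = [11, 5, 6, 9, 4, 8, 7, 2, 10, 3, 1, 0]
i: (SA[i-1],SA[i]) lcp shared
  1: (11,5) 1 'a'
  2: (5,6) 1 'a'
  3: (6,9) 1 'a'
  4: (9,4) 0 ''
  5: (4,8) 0 ''
  6: (8,7) 1 'c'
  7: (7,2) 1 'c'
  8: (2,10) 0 ''
  9: (10,3) 1 'd'
  10: (3,1) 1 'd'
  11: (1,0) 1 'd'

n(n+1)/2 = 12·13/2 = 78
Σ LCP = 0 + 1 + 1 + 1 + 0 + 0 + 1 + 1 + 0 + 1 + 1 + 1 = 8
distinct = 78 − 8 = 70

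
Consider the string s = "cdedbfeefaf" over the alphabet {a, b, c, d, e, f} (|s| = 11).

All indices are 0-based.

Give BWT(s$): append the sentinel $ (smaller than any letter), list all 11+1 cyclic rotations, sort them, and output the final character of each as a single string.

ffd$ecdfeaeb

rank  rotation      last
    0  $cdedbfeefaf  f
    1  af$cdedbfeef  f
    2  bfeefaf$cded  d
    3  cdedbfeefaf$  $
    4  dbfeefaf$cde  e
    5  dedbfeefaf$c  c
    6  edbfeefaf$cd  d
    7  eefaf$cdedbf  f
    8  efaf$cdedbfe  e
    9  f$cdedbfeefa  a
   10  faf$cdedbfee  e
   11  feefaf$cdedb  b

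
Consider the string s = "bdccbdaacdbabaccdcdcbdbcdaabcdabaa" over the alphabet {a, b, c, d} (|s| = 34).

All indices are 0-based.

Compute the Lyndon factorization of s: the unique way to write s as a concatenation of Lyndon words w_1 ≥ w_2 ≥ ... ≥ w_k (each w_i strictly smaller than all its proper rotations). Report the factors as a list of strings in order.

emit factor 1: 'bdcc' (i=0, period=4)
emit factor 2: 'bd' (i=4, period=2)
emit factor 3: 'aacdbabaccdcdcbdbcd' (i=6, period=19)
emit factor 4: 'aabcdab' (i=25, period=7)
emit factor 5: 'a' (i=32, period=1)
emit factor 6: 'a' (i=33, period=1)

["bdcc", "bd", "aacdbabaccdcdcbdbcd", "aabcdab", "a", "a"]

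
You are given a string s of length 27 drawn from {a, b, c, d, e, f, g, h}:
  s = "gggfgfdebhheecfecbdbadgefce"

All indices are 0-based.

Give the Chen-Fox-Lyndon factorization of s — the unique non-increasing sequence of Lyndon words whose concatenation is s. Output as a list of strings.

emit factor 1: 'g' (i=0, period=1)
emit factor 2: 'g' (i=1, period=1)
emit factor 3: 'g' (i=2, period=1)
emit factor 4: 'fg' (i=3, period=2)
emit factor 5: 'f' (i=5, period=1)
emit factor 6: 'de' (i=6, period=2)
emit factor 7: 'bhheecfec' (i=8, period=9)
emit factor 8: 'bd' (i=17, period=2)
emit factor 9: 'b' (i=19, period=1)
emit factor 10: 'adgefce' (i=20, period=7)

["g", "g", "g", "fg", "f", "de", "bhheecfec", "bd", "b", "adgefce"]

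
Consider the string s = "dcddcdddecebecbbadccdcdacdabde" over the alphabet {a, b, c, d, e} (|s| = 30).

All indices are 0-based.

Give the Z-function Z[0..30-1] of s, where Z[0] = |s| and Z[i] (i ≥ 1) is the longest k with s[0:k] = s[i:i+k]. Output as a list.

Z[0]=30
i=1: outside box; Z[1]=0
i=2: outside box; Z[2]=1 grow→box=[2,3)
i=3: outside box; Z[3]=4 grow→box=[3,7)
i=4: min(r-i=3, Z[1]=0)=0; Z[4]=0
i=5: min(r-i=2, Z[2]=1)=1; Z[5]=1
i=6: min(r-i=1, Z[3]=4)=1; Z[6]=1
i=7: outside box; Z[7]=1 grow→box=[7,8)
i=8: outside box; Z[8]=0
i=9: outside box; Z[9]=0
i=10: outside box; Z[10]=0
i=11: outside box; Z[11]=0
i=12: outside box; Z[12]=0
i=13: outside box; Z[13]=0
i=14: outside box; Z[14]=0
i=15: outside box; Z[15]=0
i=16: outside box; Z[16]=0
i=17: outside box; Z[17]=2 grow→box=[17,19)
i=18: min(r-i=1, Z[1]=0)=0; Z[18]=0
i=19: outside box; Z[19]=0
i=20: outside box; Z[20]=3 grow→box=[20,23)
i=21: min(r-i=2, Z[1]=0)=0; Z[21]=0
i=22: min(r-i=1, Z[2]=1)=1; Z[22]=1
i=23: outside box; Z[23]=0
i=24: outside box; Z[24]=0
i=25: outside box; Z[25]=1 grow→box=[25,26)
i=26: outside box; Z[26]=0
i=27: outside box; Z[27]=0
i=28: outside box; Z[28]=1 grow→box=[28,29)
i=29: outside box; Z[29]=0

[30, 0, 1, 4, 0, 1, 1, 1, 0, 0, 0, 0, 0, 0, 0, 0, 0, 2, 0, 0, 3, 0, 1, 0, 0, 1, 0, 0, 1, 0]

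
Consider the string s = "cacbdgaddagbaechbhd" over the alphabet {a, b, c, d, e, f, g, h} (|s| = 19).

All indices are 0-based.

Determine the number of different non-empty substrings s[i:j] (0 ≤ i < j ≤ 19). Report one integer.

178

rank→(start, suffix):
  0 → (1, 'acbdgaddagbaechbhd')
  1 → (6, 'addagbaechbhd')
  2 → (12, 'aechbhd')
  3 → (9, 'agbaechbhd')
  4 → (11, 'baechbhd')
  5 → (3, 'bdgaddagbaechbhd')
  6 → (16, 'bhd')
  7 → (0, 'cacbdgaddagbaechbhd')
  8 → (2, 'cbdgaddagbaechbhd')
  9 → (14, 'chbhd')
  10 → (18, 'd')
  11 → (8, 'dagbaechbhd')
  12 → (7, 'ddagbaechbhd')
  13 → (4, 'dgaddagbaechbhd')
  14 → (13, 'echbhd')
  15 → (5, 'gaddagbaechbhd')
  16 → (10, 'gbaechbhd')
  17 → (15, 'hbhd')
  18 → (17, 'hd')

SA = [1, 6, 12, 9, 11, 3, 16, 0, 2, 14, 18, 8, 7, 4, 13, 5, 10, 15, 17]
rank  pair      lcp
   1  s[1:],s[6:]  1  'a'
   2  s[6:],s[12:]  1  'a'
   3  s[12:],s[9:]  1  'a'
   4  s[9:],s[11:]  0  ''
   5  s[11:],s[3:]  1  'b'
   6  s[3:],s[16:]  1  'b'
   7  s[16:],s[0:]  0  ''
   8  s[0:],s[2:]  1  'c'
   9  s[2:],s[14:]  1  'c'
  10  s[14:],s[18:]  0  ''
  11  s[18:],s[8:]  1  'd'
  12  s[8:],s[7:]  1  'd'
  13  s[7:],s[4:]  1  'd'
  14  s[4:],s[13:]  0  ''
  15  s[13:],s[5:]  0  ''
  16  s[5:],s[10:]  1  'g'
  17  s[10:],s[15:]  0  ''
  18  s[15:],s[17:]  1  'h'

n(n+1)/2 = 19·20/2 = 190
Σ LCP = 0 + 1 + 1 + 1 + 0 + 1 + 1 + 0 + 1 + 1 + 0 + 1 + 1 + 1 + 0 + 0 + 1 + 0 + 1 = 12
distinct = 190 − 12 = 178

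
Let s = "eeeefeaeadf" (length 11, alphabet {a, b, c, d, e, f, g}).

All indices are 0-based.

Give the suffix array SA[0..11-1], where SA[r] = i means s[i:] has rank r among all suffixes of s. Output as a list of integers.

rank→(start, suffix):
  0 → (8, 'adf')
  1 → (6, 'aeadf')
  2 → (9, 'df')
  3 → (7, 'eadf')
  4 → (5, 'eaeadf')
  5 → (0, 'eeeefeaeadf')
  6 → (1, 'eeefeaeadf')
  7 → (2, 'eefeaeadf')
  8 → (3, 'efeaeadf')
  9 → (10, 'f')
  10 → (4, 'feaeadf')

[8, 6, 9, 7, 5, 0, 1, 2, 3, 10, 4]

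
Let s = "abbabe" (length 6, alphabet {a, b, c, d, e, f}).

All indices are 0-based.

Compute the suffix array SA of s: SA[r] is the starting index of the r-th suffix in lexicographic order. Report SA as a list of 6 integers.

rank | idx | suffix
   0 |   0 | abbabe
   1 |   3 | abe
   2 |   2 | babe
   3 |   1 | bbabe
   4 |   4 | be
   5 |   5 | e

[0, 3, 2, 1, 4, 5]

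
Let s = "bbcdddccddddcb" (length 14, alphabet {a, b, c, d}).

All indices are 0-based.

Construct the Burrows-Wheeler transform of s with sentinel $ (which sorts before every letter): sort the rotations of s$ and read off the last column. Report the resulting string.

rank  rotation         last
    0  $bbcdddccddddcb  b
    1  b$bbcdddccddddc  c
    2  bbcdddccddddcb$  $
    3  bcdddccddddcb$b  b
    4  cb$bbcdddccdddd  d
    5  ccddddcb$bbcddd  d
    6  cdddccddddcb$bb  b
    7  cddddcb$bbcdddc  c
    8  dcb$bbcdddccddd  d
    9  dccddddcb$bbcdd  d
   10  ddcb$bbcdddccdd  d
   11  ddccddddcb$bbcd  d
   12  dddcb$bbcdddccd  d
   13  dddccddddcb$bbc  c
   14  ddddcb$bbcdddcc  c

bc$bddbcdddddcc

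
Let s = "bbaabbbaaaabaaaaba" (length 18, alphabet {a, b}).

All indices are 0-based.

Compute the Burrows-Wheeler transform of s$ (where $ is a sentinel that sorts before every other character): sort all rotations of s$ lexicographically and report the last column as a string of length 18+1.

rank  rotation             last
    0  $bbaabbbaaaabaaaaba  a
    1  a$bbaabbbaaaabaaaab  b
    2  aaaaba$bbaabbbaaaab  b
    3  aaaabaaaaba$bbaabbb  b
    4  aaaba$bbaabbbaaaaba  a
    5  aaabaaaaba$bbaabbba  a
    6  aaba$bbaabbbaaaabaa  a
    7  aabaaaaba$bbaabbbaa  a
    8  aabbbaaaabaaaaba$bb  b
    9  aba$bbaabbbaaaabaaa  a
   10  abaaaaba$bbaabbbaaa  a
   11  abbbaaaabaaaaba$bba  a
   12  ba$bbaabbbaaaabaaaa  a
   13  baaaaba$bbaabbbaaaa  a
   14  baaaabaaaaba$bbaabb  b
   15  baabbbaaaabaaaaba$b  b
   16  bbaaaabaaaaba$bbaab  b
   17  bbaabbbaaaabaaaaba$  $
   18  bbbaaaabaaaaba$bbaa  a

abbbaaaabaaaaabbb$a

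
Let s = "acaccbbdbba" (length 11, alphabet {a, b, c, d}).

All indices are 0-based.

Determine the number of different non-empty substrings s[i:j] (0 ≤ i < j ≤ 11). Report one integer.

rank→(start, suffix):
  0 → (10, 'a')
  1 → (0, 'acaccbbdbba')
  2 → (2, 'accbbdbba')
  3 → (9, 'ba')
  4 → (8, 'bba')
  5 → (5, 'bbdbba')
  6 → (6, 'bdbba')
  7 → (1, 'caccbbdbba')
  8 → (4, 'cbbdbba')
  9 → (3, 'ccbbdbba')
  10 → (7, 'dbba')

SA = [10, 0, 2, 9, 8, 5, 6, 1, 4, 3, 7]
i: (SA[i-1],SA[i]) lcp shared
  1: (10,0) 1 'a'
  2: (0,2) 2 'ac'
  3: (2,9) 0 ''
  4: (9,8) 1 'b'
  5: (8,5) 2 'bb'
  6: (5,6) 1 'b'
  7: (6,1) 0 ''
  8: (1,4) 1 'c'
  9: (4,3) 1 'c'
  10: (3,7) 0 ''

n(n+1)/2 = 11·12/2 = 66
Σ LCP = 0 + 1 + 2 + 0 + 1 + 2 + 1 + 0 + 1 + 1 + 0 = 9
distinct = 66 − 9 = 57

57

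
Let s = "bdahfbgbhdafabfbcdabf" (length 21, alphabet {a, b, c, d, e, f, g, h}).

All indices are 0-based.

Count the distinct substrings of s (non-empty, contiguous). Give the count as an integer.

sorted suffixes:
  #0 SA[0]=18  'abf'
  #1 SA[1]=12  'abfbcdabf'
  #2 SA[2]=10  'afabfbcdabf'
  #3 SA[3]=2  'ahfbgbhdafabfbcdabf'
  #4 SA[4]=15  'bcdabf'
  #5 SA[5]=0  'bdahfbgbhdafabfbcdabf'
  #6 SA[6]=19  'bf'
  #7 SA[7]=13  'bfbcdabf'
  #8 SA[8]=5  'bgbhdafabfbcdabf'
  #9 SA[9]=7  'bhdafabfbcdabf'
  #10 SA[10]=16  'cdabf'
  #11 SA[11]=17  'dabf'
  #12 SA[12]=9  'dafabfbcdabf'
  #13 SA[13]=1  'dahfbgbhdafabfbcdabf'
  #14 SA[14]=20  'f'
  #15 SA[15]=11  'fabfbcdabf'
  #16 SA[16]=14  'fbcdabf'
  #17 SA[17]=4  'fbgbhdafabfbcdabf'
  #18 SA[18]=6  'gbhdafabfbcdabf'
  #19 SA[19]=8  'hdafabfbcdabf'
  #20 SA[20]=3  'hfbgbhdafabfbcdabf'

SA = [18, 12, 10, 2, 15, 0, 19, 13, 5, 7, 16, 17, 9, 1, 20, 11, 14, 4, 6, 8, 3]
rank  pair      lcp
   1  s[18:],s[12:]  3  'abf'
   2  s[12:],s[10:]  1  'a'
   3  s[10:],s[2:]  1  'a'
   4  s[2:],s[15:]  0  ''
   5  s[15:],s[0:]  1  'b'
   6  s[0:],s[19:]  1  'b'
   7  s[19:],s[13:]  2  'bf'
   8  s[13:],s[5:]  1  'b'
   9  s[5:],s[7:]  1  'b'
  10  s[7:],s[16:]  0  ''
  11  s[16:],s[17:]  0  ''
  12  s[17:],s[9:]  2  'da'
  13  s[9:],s[1:]  2  'da'
  14  s[1:],s[20:]  0  ''
  15  s[20:],s[11:]  1  'f'
  16  s[11:],s[14:]  1  'f'
  17  s[14:],s[4:]  2  'fb'
  18  s[4:],s[6:]  0  ''
  19  s[6:],s[8:]  0  ''
  20  s[8:],s[3:]  1  'h'

n(n+1)/2 = 21·22/2 = 231
Σ LCP = 0 + 3 + 1 + 1 + 0 + 1 + 1 + 2 + 1 + 1 + 0 + 0 + 2 + 2 + 0 + 1 + 1 + 2 + 0 + 0 + 1 = 20
distinct = 231 − 20 = 211

211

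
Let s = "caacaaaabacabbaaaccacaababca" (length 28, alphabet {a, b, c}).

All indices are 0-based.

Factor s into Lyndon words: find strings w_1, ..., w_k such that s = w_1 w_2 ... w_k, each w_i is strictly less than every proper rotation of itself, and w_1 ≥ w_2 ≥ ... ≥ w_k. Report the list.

["c", "aac", "aaaabacabbaaaccacaababc", "a"]

emit factor 1: 'c' (i=0, period=1)
emit factor 2: 'aac' (i=1, period=3)
emit factor 3: 'aaaabacabbaaaccacaababc' (i=4, period=23)
emit factor 4: 'a' (i=27, period=1)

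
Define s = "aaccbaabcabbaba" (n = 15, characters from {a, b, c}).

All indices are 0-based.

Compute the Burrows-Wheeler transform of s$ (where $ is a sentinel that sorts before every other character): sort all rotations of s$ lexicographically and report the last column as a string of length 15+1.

abb$bcaaacbaabca

rank  rotation          last
    0  $aaccbaabcabbaba  a
    1  a$aaccbaabcabbab  b
    2  aabcabbaba$aaccb  b
    3  aaccbaabcabbaba$  $
    4  aba$aaccbaabcabb  b
    5  abbaba$aaccbaabc  c
    6  abcabbaba$aaccba  a
    7  accbaabcabbaba$a  a
    8  ba$aaccbaabcabba  a
    9  baabcabbaba$aacc  c
   10  baba$aaccbaabcab  b
   11  bbaba$aaccbaabca  a
   12  bcabbaba$aaccbaa  a
   13  cabbaba$aaccbaab  b
   14  cbaabcabbaba$aac  c
   15  ccbaabcabbaba$aa  a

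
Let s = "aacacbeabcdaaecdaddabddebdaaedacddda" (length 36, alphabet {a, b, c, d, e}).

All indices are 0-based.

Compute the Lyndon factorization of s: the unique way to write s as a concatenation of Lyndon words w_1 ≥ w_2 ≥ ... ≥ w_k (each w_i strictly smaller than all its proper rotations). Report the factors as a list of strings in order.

["aacacbeabcdaaecdaddabddebdaaedacddd", "a"]

emit factor 1: 'aacacbeabcdaaecdaddabddebdaaedacddd' (i=0, period=35)
emit factor 2: 'a' (i=35, period=1)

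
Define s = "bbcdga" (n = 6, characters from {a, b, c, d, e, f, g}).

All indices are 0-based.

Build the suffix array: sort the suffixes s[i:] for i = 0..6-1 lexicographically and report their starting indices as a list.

[5, 0, 1, 2, 3, 4]

sorted suffixes:
  #0 SA[0]=5  'a'
  #1 SA[1]=0  'bbcdga'
  #2 SA[2]=1  'bcdga'
  #3 SA[3]=2  'cdga'
  #4 SA[4]=3  'dga'
  #5 SA[5]=4  'ga'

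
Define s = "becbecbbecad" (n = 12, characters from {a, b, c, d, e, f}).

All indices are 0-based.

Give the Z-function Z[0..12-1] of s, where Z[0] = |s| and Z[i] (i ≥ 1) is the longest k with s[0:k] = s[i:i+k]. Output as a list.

Z[0]=12
i=1: i≥r, start 0; Z[1]=0
i=2: i≥r, start 0; Z[2]=0
i=3: i≥r, start 0; Z[3]=4 extend→box=[3,7)
i=4: min(r-i=3, Z[1]=0)=0; Z[4]=0
i=5: min(r-i=2, Z[2]=0)=0; Z[5]=0
i=6: min(r-i=1, Z[3]=4)=1; Z[6]=1
i=7: i≥r, start 0; Z[7]=3 extend→box=[7,10)
i=8: min(r-i=2, Z[1]=0)=0; Z[8]=0
i=9: min(r-i=1, Z[2]=0)=0; Z[9]=0
i=10: i≥r, start 0; Z[10]=0
i=11: i≥r, start 0; Z[11]=0

[12, 0, 0, 4, 0, 0, 1, 3, 0, 0, 0, 0]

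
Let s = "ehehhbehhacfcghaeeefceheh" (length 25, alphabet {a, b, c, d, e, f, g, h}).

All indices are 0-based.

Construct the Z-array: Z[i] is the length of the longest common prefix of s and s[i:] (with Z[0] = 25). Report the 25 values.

[25, 0, 2, 0, 0, 0, 2, 0, 0, 0, 0, 0, 0, 0, 0, 0, 1, 1, 1, 0, 0, 4, 0, 2, 0]

Z[0]=25
i=1: outside box; Z[1]=0
i=2: outside box; Z[2]=2 extend→box=[2,4)
i=3: min(r-i=1, Z[1]=0)=0; Z[3]=0
i=4: outside box; Z[4]=0
i=5: outside box; Z[5]=0
i=6: outside box; Z[6]=2 extend→box=[6,8)
i=7: min(r-i=1, Z[1]=0)=0; Z[7]=0
i=8: outside box; Z[8]=0
i=9: outside box; Z[9]=0
i=10: outside box; Z[10]=0
i=11: outside box; Z[11]=0
i=12: outside box; Z[12]=0
i=13: outside box; Z[13]=0
i=14: outside box; Z[14]=0
i=15: outside box; Z[15]=0
i=16: outside box; Z[16]=1 extend→box=[16,17)
i=17: outside box; Z[17]=1 extend→box=[17,18)
i=18: outside box; Z[18]=1 extend→box=[18,19)
i=19: outside box; Z[19]=0
i=20: outside box; Z[20]=0
i=21: outside box; Z[21]=4 extend→box=[21,25)
i=22: min(r-i=3, Z[1]=0)=0; Z[22]=0
i=23: min(r-i=2, Z[2]=2)=2; Z[23]=2
i=24: min(r-i=1, Z[3]=0)=0; Z[24]=0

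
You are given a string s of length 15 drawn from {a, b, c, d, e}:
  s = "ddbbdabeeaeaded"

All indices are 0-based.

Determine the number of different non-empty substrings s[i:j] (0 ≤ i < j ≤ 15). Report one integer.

108

sorted suffixes:
  #0 SA[0]=5  'abeeaeaded'
  #1 SA[1]=11  'aded'
  #2 SA[2]=9  'aeaded'
  #3 SA[3]=2  'bbdabeeaeaded'
  #4 SA[4]=3  'bdabeeaeaded'
  #5 SA[5]=6  'beeaeaded'
  #6 SA[6]=14  'd'
  #7 SA[7]=4  'dabeeaeaded'
  #8 SA[8]=1  'dbbdabeeaeaded'
  #9 SA[9]=0  'ddbbdabeeaeaded'
  #10 SA[10]=12  'ded'
  #11 SA[11]=10  'eaded'
  #12 SA[12]=8  'eaeaded'
  #13 SA[13]=13  'ed'
  #14 SA[14]=7  'eeaeaded'

SA = [5, 11, 9, 2, 3, 6, 14, 4, 1, 0, 12, 10, 8, 13, 7]
[i] adj suffixes → lcp
  [1] 5/11 → 1 ('a')
  [2] 11/9 → 1 ('a')
  [3] 9/2 → 0 ('')
  [4] 2/3 → 1 ('b')
  [5] 3/6 → 1 ('b')
  [6] 6/14 → 0 ('')
  [7] 14/4 → 1 ('d')
  [8] 4/1 → 1 ('d')
  [9] 1/0 → 1 ('d')
  [10] 0/12 → 1 ('d')
  [11] 12/10 → 0 ('')
  [12] 10/8 → 2 ('ea')
  [13] 8/13 → 1 ('e')
  [14] 13/7 → 1 ('e')

n(n+1)/2 = 15·16/2 = 120
Σ LCP = 0 + 1 + 1 + 0 + 1 + 1 + 0 + 1 + 1 + 1 + 1 + 0 + 2 + 1 + 1 = 12
distinct = 120 − 12 = 108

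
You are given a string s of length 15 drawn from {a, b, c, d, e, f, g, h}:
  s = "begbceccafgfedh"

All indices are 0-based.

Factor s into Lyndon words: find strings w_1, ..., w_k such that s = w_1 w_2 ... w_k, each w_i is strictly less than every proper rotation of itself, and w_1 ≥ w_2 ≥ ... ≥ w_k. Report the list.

["beg", "bcecc", "afgfedh"]

emit factor 1: 'beg' (i=0, period=3)
emit factor 2: 'bcecc' (i=3, period=5)
emit factor 3: 'afgfedh' (i=8, period=7)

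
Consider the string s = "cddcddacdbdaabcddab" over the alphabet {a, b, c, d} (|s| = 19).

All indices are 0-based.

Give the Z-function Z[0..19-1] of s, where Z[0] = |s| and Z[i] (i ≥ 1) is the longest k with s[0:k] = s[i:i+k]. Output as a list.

[19, 0, 0, 3, 0, 0, 0, 2, 0, 0, 0, 0, 0, 0, 3, 0, 0, 0, 0]

Z[0]=19
i=1: outside box; Z[1]=0
i=2: outside box; Z[2]=0
i=3: outside box; Z[3]=3 grow→box=[3,6)
i=4: min(r-i=2, Z[1]=0)=0; Z[4]=0
i=5: min(r-i=1, Z[2]=0)=0; Z[5]=0
i=6: outside box; Z[6]=0
i=7: outside box; Z[7]=2 grow→box=[7,9)
i=8: min(r-i=1, Z[1]=0)=0; Z[8]=0
i=9: outside box; Z[9]=0
i=10: outside box; Z[10]=0
i=11: outside box; Z[11]=0
i=12: outside box; Z[12]=0
i=13: outside box; Z[13]=0
i=14: outside box; Z[14]=3 grow→box=[14,17)
i=15: min(r-i=2, Z[1]=0)=0; Z[15]=0
i=16: min(r-i=1, Z[2]=0)=0; Z[16]=0
i=17: outside box; Z[17]=0
i=18: outside box; Z[18]=0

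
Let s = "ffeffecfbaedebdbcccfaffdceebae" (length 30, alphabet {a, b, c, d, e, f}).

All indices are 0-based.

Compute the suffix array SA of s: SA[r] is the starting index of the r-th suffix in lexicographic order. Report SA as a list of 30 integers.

rank | idx | suffix
   0 |  28 | ae
   1 |   9 | aedebdbcccfaffdceebae
   2 |  20 | affdceebae
   3 |  27 | bae
   4 |   8 | baedebdbcccfaffdceebae
   5 |  15 | bcccfaffdceebae
   6 |  13 | bdbcccfaffdceebae
   7 |  16 | cccfaffdceebae
   8 |  17 | ccfaffdceebae
   9 |  24 | ceebae
  10 |  18 | cfaffdceebae
  11 |   6 | cfbaedebdbcccfaffdceebae
  12 |  14 | dbcccfaffdceebae
  13 |  23 | dceebae
  14 |  11 | debdbcccfaffdceebae
  15 |  29 | e
  16 |  26 | ebae
  17 |  12 | ebdbcccfaffdceebae
  18 |   5 | ecfbaedebdbcccfaffdceebae
  19 |  10 | edebdbcccfaffdceebae
  20 |  25 | eebae
  21 |   2 | effecfbaedebdbcccfaffdceebae
  22 |  19 | faffdceebae
  23 |   7 | fbaedebdbcccfaffdceebae
  24 |  22 | fdceebae
  25 |   4 | fecfbaedebdbcccfaffdceebae
  26 |   1 | feffecfbaedebdbcccfaffdceebae
  27 |  21 | ffdceebae
  28 |   3 | ffecfbaedebdbcccfaffdceebae
  29 |   0 | ffeffecfbaedebdbcccfaffdceebae

[28, 9, 20, 27, 8, 15, 13, 16, 17, 24, 18, 6, 14, 23, 11, 29, 26, 12, 5, 10, 25, 2, 19, 7, 22, 4, 1, 21, 3, 0]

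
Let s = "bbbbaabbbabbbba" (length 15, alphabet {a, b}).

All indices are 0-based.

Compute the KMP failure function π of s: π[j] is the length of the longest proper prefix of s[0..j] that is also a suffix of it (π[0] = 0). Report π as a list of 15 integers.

π[0] = 0
j=1 s[j]='b': π[1]=1 (border 'b')
j=2 s[j]='b': π[2]=2 (border 'bb')
j=3 s[j]='b': π[3]=3 (border 'bbb')
j=4 s[j]='a': k: 3→2→1→0; π[4]=0 (border '')
j=5 s[j]='a': π[5]=0 (border '')
j=6 s[j]='b': π[6]=1 (border 'b')
j=7 s[j]='b': π[7]=2 (border 'bb')
j=8 s[j]='b': π[8]=3 (border 'bbb')
j=9 s[j]='a': k: 3→2→1→0; π[9]=0 (border '')
j=10 s[j]='b': π[10]=1 (border 'b')
j=11 s[j]='b': π[11]=2 (border 'bb')
j=12 s[j]='b': π[12]=3 (border 'bbb')
j=13 s[j]='b': π[13]=4 (border 'bbbb')
j=14 s[j]='a': π[14]=5 (border 'bbbba')

[0, 1, 2, 3, 0, 0, 1, 2, 3, 0, 1, 2, 3, 4, 5]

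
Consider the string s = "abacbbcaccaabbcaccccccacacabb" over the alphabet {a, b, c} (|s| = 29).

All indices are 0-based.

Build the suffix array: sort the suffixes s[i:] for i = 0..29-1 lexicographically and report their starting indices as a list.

sorted suffixes:
  #0 SA[0]=10  'aabbcaccccccacacabb'
  #1 SA[1]=0  'abacbbcaccaabbcaccccccacacabb'
  #2 SA[2]=26  'abb'
  #3 SA[3]=11  'abbcaccccccacacabb'
  #4 SA[4]=24  'acabb'
  #5 SA[5]=22  'acacabb'
  #6 SA[6]=2  'acbbcaccaabbcaccccccacacabb'
  #7 SA[7]=7  'accaabbcaccccccacacabb'
  #8 SA[8]=15  'accccccacacabb'
  #9 SA[9]=28  'b'
  #10 SA[10]=1  'bacbbcaccaabbcaccccccacacabb'
  #11 SA[11]=27  'bb'
  #12 SA[12]=4  'bbcaccaabbcaccccccacacabb'
  #13 SA[13]=12  'bbcaccccccacacabb'
  #14 SA[14]=5  'bcaccaabbcaccccccacacabb'
  #15 SA[15]=13  'bcaccccccacacabb'
  #16 SA[16]=9  'caabbcaccccccacacabb'
  #17 SA[17]=25  'cabb'
  #18 SA[18]=23  'cacabb'
  #19 SA[19]=21  'cacacabb'
  #20 SA[20]=6  'caccaabbcaccccccacacabb'
  #21 SA[21]=14  'caccccccacacabb'
  #22 SA[22]=3  'cbbcaccaabbcaccccccacacabb'
  #23 SA[23]=8  'ccaabbcaccccccacacabb'
  #24 SA[24]=20  'ccacacabb'
  #25 SA[25]=19  'cccacacabb'
  #26 SA[26]=18  'ccccacacabb'
  #27 SA[27]=17  'cccccacacabb'
  #28 SA[28]=16  'ccccccacacabb'

[10, 0, 26, 11, 24, 22, 2, 7, 15, 28, 1, 27, 4, 12, 5, 13, 9, 25, 23, 21, 6, 14, 3, 8, 20, 19, 18, 17, 16]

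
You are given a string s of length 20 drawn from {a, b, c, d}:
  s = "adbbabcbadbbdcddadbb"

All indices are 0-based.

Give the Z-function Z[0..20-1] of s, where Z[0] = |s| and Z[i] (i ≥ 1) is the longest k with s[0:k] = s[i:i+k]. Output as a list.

[20, 0, 0, 0, 1, 0, 0, 0, 4, 0, 0, 0, 0, 0, 0, 0, 4, 0, 0, 0]

Z[0]=20
i=1: fresh scan; Z[1]=0
i=2: fresh scan; Z[2]=0
i=3: fresh scan; Z[3]=0
i=4: fresh scan; Z[4]=1 scan→box=[4,5)
i=5: fresh scan; Z[5]=0
i=6: fresh scan; Z[6]=0
i=7: fresh scan; Z[7]=0
i=8: fresh scan; Z[8]=4 scan→box=[8,12)
i=9: min(r-i=3, Z[1]=0)=0; Z[9]=0
i=10: min(r-i=2, Z[2]=0)=0; Z[10]=0
i=11: min(r-i=1, Z[3]=0)=0; Z[11]=0
i=12: fresh scan; Z[12]=0
i=13: fresh scan; Z[13]=0
i=14: fresh scan; Z[14]=0
i=15: fresh scan; Z[15]=0
i=16: fresh scan; Z[16]=4 scan→box=[16,20)
i=17: min(r-i=3, Z[1]=0)=0; Z[17]=0
i=18: min(r-i=2, Z[2]=0)=0; Z[18]=0
i=19: min(r-i=1, Z[3]=0)=0; Z[19]=0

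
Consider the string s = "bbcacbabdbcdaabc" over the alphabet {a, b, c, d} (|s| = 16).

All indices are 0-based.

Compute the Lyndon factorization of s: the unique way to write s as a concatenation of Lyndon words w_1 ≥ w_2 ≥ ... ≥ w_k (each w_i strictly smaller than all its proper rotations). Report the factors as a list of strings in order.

emit factor 1: 'bbc' (i=0, period=3)
emit factor 2: 'acb' (i=3, period=3)
emit factor 3: 'abdbcd' (i=6, period=6)
emit factor 4: 'aabc' (i=12, period=4)

["bbc", "acb", "abdbcd", "aabc"]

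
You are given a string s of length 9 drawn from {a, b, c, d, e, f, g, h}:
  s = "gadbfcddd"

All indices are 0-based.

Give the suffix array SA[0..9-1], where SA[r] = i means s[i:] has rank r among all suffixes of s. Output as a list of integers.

rank→(start, suffix):
  0 → (1, 'adbfcddd')
  1 → (3, 'bfcddd')
  2 → (5, 'cddd')
  3 → (8, 'd')
  4 → (2, 'dbfcddd')
  5 → (7, 'dd')
  6 → (6, 'ddd')
  7 → (4, 'fcddd')
  8 → (0, 'gadbfcddd')

[1, 3, 5, 8, 2, 7, 6, 4, 0]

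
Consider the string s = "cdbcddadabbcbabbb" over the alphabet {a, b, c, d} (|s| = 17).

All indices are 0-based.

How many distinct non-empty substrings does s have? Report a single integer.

133

rank | idx | suffix
   0 |  13 | abbb
   1 |   8 | abbcbabbb
   2 |   6 | adabbcbabbb
   3 |  16 | b
   4 |  12 | babbb
   5 |  15 | bb
   6 |  14 | bbb
   7 |   9 | bbcbabbb
   8 |  10 | bcbabbb
   9 |   2 | bcddadabbcbabbb
  10 |  11 | cbabbb
  11 |   0 | cdbcddadabbcbabbb
  12 |   3 | cddadabbcbabbb
  13 |   7 | dabbcbabbb
  14 |   5 | dadabbcbabbb
  15 |   1 | dbcddadabbcbabbb
  16 |   4 | ddadabbcbabbb

SA = [13, 8, 6, 16, 12, 15, 14, 9, 10, 2, 11, 0, 3, 7, 5, 1, 4]
i: (SA[i-1],SA[i]) lcp shared
  1: (13,8) 3 'abb'
  2: (8,6) 1 'a'
  3: (6,16) 0 ''
  4: (16,12) 1 'b'
  5: (12,15) 1 'b'
  6: (15,14) 2 'bb'
  7: (14,9) 2 'bb'
  8: (9,10) 1 'b'
  9: (10,2) 2 'bc'
  10: (2,11) 0 ''
  11: (11,0) 1 'c'
  12: (0,3) 2 'cd'
  13: (3,7) 0 ''
  14: (7,5) 2 'da'
  15: (5,1) 1 'd'
  16: (1,4) 1 'd'

n(n+1)/2 = 17·18/2 = 153
Σ LCP = 0 + 3 + 1 + 0 + 1 + 1 + 2 + 2 + 1 + 2 + 0 + 1 + 2 + 0 + 2 + 1 + 1 = 20
distinct = 153 − 20 = 133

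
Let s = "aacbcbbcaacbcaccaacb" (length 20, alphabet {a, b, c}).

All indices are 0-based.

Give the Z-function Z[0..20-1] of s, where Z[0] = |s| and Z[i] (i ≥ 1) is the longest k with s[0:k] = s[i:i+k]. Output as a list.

[20, 1, 0, 0, 0, 0, 0, 0, 5, 1, 0, 0, 0, 1, 0, 0, 4, 1, 0, 0]

Z[0]=20
i=1: fresh scan; Z[1]=1 grow→box=[1,2)
i=2: fresh scan; Z[2]=0
i=3: fresh scan; Z[3]=0
i=4: fresh scan; Z[4]=0
i=5: fresh scan; Z[5]=0
i=6: fresh scan; Z[6]=0
i=7: fresh scan; Z[7]=0
i=8: fresh scan; Z[8]=5 grow→box=[8,13)
i=9: min(r-i=4, Z[1]=1)=1; Z[9]=1
i=10: min(r-i=3, Z[2]=0)=0; Z[10]=0
i=11: min(r-i=2, Z[3]=0)=0; Z[11]=0
i=12: min(r-i=1, Z[4]=0)=0; Z[12]=0
i=13: fresh scan; Z[13]=1 grow→box=[13,14)
i=14: fresh scan; Z[14]=0
i=15: fresh scan; Z[15]=0
i=16: fresh scan; Z[16]=4 grow→box=[16,20)
i=17: min(r-i=3, Z[1]=1)=1; Z[17]=1
i=18: min(r-i=2, Z[2]=0)=0; Z[18]=0
i=19: min(r-i=1, Z[3]=0)=0; Z[19]=0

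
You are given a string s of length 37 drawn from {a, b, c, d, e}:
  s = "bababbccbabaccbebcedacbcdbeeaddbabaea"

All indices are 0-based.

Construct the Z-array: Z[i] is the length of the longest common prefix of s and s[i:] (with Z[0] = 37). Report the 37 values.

[37, 0, 3, 0, 1, 1, 0, 0, 4, 0, 2, 0, 0, 0, 1, 0, 1, 0, 0, 0, 0, 0, 1, 0, 0, 1, 0, 0, 0, 0, 0, 4, 0, 2, 0, 0, 0]

Z[0]=37
i=1: fresh scan; Z[1]=0
i=2: fresh scan; Z[2]=3 grow→box=[2,5)
i=3: min(r-i=2, Z[1]=0)=0; Z[3]=0
i=4: min(r-i=1, Z[2]=3)=1; Z[4]=1
i=5: fresh scan; Z[5]=1 grow→box=[5,6)
i=6: fresh scan; Z[6]=0
i=7: fresh scan; Z[7]=0
i=8: fresh scan; Z[8]=4 grow→box=[8,12)
i=9: min(r-i=3, Z[1]=0)=0; Z[9]=0
i=10: min(r-i=2, Z[2]=3)=2; Z[10]=2
i=11: min(r-i=1, Z[3]=0)=0; Z[11]=0
i=12: fresh scan; Z[12]=0
i=13: fresh scan; Z[13]=0
i=14: fresh scan; Z[14]=1 grow→box=[14,15)
i=15: fresh scan; Z[15]=0
i=16: fresh scan; Z[16]=1 grow→box=[16,17)
i=17: fresh scan; Z[17]=0
i=18: fresh scan; Z[18]=0
i=19: fresh scan; Z[19]=0
i=20: fresh scan; Z[20]=0
i=21: fresh scan; Z[21]=0
i=22: fresh scan; Z[22]=1 grow→box=[22,23)
i=23: fresh scan; Z[23]=0
i=24: fresh scan; Z[24]=0
i=25: fresh scan; Z[25]=1 grow→box=[25,26)
i=26: fresh scan; Z[26]=0
i=27: fresh scan; Z[27]=0
i=28: fresh scan; Z[28]=0
i=29: fresh scan; Z[29]=0
i=30: fresh scan; Z[30]=0
i=31: fresh scan; Z[31]=4 grow→box=[31,35)
i=32: min(r-i=3, Z[1]=0)=0; Z[32]=0
i=33: min(r-i=2, Z[2]=3)=2; Z[33]=2
i=34: min(r-i=1, Z[3]=0)=0; Z[34]=0
i=35: fresh scan; Z[35]=0
i=36: fresh scan; Z[36]=0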